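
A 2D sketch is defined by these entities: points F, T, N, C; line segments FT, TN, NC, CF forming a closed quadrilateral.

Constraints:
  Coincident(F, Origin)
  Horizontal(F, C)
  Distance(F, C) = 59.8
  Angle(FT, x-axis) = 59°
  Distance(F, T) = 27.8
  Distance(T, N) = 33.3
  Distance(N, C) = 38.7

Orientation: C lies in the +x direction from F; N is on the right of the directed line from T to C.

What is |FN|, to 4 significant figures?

23.66

Checks: |TN| = 33.30 ✓; |NC| = 38.70 ✓.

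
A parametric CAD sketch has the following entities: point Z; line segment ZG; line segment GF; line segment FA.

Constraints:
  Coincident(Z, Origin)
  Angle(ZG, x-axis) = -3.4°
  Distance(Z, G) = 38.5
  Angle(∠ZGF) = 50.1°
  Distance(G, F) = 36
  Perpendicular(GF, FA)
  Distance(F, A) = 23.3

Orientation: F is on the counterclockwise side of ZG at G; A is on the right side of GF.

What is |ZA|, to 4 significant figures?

54.03

∠ZGF = 50.1°, so GF runs at -3.4° + (180° − 50.1°) = 126.5° from the x-axis; with |GF| = 36.0, F = G + 36.0·(cos 126.5°, sin 126.5°) = (17.02, 26.66). The perpendicularity gives FA at right angles to GF; with |FA| = 23.3 on the right of GF, A = F + 23.3·(0.8039, 0.5948) = (35.75, 40.51). Then |ZA| = |A − Z| = 54.03.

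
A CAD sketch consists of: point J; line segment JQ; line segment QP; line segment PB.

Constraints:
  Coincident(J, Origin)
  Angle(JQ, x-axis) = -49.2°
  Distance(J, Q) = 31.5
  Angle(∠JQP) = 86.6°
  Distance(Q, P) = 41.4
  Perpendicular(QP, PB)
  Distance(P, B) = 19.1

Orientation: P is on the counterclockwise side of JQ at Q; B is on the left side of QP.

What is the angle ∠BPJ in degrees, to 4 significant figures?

51.50°

J is at the origin; JQ runs at -49.2° with length 31.5, so Q = 31.5·(cos -49.2°, sin -49.2°) = (20.58, -23.85). ∠JQP = 86.6°, so QP runs at -49.2° + (180° − 86.6°) = 44.20° from the x-axis; with |QP| = 41.4, P = Q + 41.4·(cos 44.20°, sin 44.20°) = (50.26, 5.017). QP is perpendicular to PB; with |PB| = 19.1 on the left of QP, B = P + 19.1·(-0.6972, 0.7169) = (36.95, 18.71). Then cos ∠BPJ = PB·PJ / (|PB||PJ|), giving 51.50°.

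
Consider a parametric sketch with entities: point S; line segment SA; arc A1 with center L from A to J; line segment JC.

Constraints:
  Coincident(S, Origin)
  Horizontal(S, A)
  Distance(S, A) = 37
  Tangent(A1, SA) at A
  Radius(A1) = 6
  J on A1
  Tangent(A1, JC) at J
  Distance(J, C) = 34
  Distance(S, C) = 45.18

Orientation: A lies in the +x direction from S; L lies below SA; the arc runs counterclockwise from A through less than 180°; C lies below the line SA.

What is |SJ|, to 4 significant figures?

31.49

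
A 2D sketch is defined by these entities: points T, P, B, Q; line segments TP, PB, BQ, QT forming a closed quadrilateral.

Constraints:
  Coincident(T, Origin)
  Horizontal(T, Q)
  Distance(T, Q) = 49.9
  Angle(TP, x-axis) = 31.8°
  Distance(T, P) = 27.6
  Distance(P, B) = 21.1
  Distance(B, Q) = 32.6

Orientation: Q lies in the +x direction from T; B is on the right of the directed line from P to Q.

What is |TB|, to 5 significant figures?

18.735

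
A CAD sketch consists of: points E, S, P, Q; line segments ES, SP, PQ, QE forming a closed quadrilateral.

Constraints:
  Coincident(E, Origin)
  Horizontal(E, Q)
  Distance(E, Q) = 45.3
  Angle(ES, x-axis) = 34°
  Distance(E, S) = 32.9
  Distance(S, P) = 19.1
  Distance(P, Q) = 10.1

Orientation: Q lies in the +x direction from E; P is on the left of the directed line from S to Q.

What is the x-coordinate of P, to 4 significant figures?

44.46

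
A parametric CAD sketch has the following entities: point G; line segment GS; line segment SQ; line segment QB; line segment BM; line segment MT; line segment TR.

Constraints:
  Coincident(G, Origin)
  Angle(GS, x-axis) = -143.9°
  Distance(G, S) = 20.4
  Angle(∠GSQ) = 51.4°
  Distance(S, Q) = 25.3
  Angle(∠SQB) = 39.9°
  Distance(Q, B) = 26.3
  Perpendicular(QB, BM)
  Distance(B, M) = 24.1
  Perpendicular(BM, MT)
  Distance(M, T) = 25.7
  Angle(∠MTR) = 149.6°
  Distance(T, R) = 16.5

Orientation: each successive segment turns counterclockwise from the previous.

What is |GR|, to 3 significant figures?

39.0

G is at the origin; GS runs at -143.9° with length 20.4, so S = (-16.5, -12.0). ∠GSQ = 51.4° gives SQ at -15.3° from the x-axis; with |SQ| = 25.3, Q = (7.92, -18.7). ∠SQB = 39.9° gives QB at 125° from the x-axis; with |QB| = 26.3, B = (-7.09, 2.90). The perpendicularity gives BM at right angles to QB, so BM runs at -145°; with |BM| = 24.1, M = (-26.9, -10.9). BM is perpendicular to MT, so MT runs at -55.2°; with |MT| = 25.7, T = (-12.2, -32.0). ∠MTR = 149.6° gives TR at -24.8° from the x-axis; with |TR| = 16.5, R = (2.77, -38.9). Then |GR| = |R − G| = 39.0.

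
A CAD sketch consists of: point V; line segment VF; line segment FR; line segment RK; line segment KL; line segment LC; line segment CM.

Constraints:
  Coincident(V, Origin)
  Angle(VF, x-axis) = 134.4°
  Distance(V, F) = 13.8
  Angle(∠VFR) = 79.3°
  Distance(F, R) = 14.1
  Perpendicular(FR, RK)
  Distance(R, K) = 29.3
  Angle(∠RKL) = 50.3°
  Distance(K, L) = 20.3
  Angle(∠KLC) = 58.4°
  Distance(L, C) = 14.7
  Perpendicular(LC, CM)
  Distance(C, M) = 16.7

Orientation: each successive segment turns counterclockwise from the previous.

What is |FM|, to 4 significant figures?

32.68

V is at the origin; VF runs at 134.4° with length 13.8, so F = (-9.655, 9.860). ∠VFR = 79.3° gives FR at -124.9° from the x-axis; with |FR| = 14.1, R = (-17.72, -1.704). FR ⟂ RK, so RK runs at -34.90°; with |RK| = 29.3, K = (6.308, -18.47). ∠RKL = 50.3° gives KL at 94.80° from the x-axis; with |KL| = 20.3, L = (4.609, 1.761). ∠KLC = 58.4° gives LC at -143.6° from the x-axis; with |LC| = 14.7, C = (-7.223, -6.963). The perpendicularity gives CM at right angles to LC, so CM runs at -53.60°; with |CM| = 16.7, M = (2.687, -20.40). Then |FM| = |M − F| = 32.68.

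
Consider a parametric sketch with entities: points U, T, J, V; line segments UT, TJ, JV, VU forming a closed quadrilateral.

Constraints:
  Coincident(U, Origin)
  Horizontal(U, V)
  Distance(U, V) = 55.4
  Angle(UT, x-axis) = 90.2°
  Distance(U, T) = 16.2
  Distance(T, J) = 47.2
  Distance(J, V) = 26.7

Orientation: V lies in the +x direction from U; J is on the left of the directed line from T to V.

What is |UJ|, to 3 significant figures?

52.7

U is at the origin; U and V share the same y with |UV| = 55.4 and V in +x, so V = (55.4, 0). UT runs at 90.2° with |UT| = 16.2, so T = (-0.0565, 16.2). J is determined by |TJ| = 47.2 and |JV| = 26.7 together: it lies at the intersection of circle(T, 47.2) and circle(V, 26.7). With |TV| = 57.8, the foot of the radical line on TV is 42.0 from T and the perpendicular offset is √(47.2² − 42.0²) = 21.5. Taking the left-of-TV solution: J = (46.3, 25.1).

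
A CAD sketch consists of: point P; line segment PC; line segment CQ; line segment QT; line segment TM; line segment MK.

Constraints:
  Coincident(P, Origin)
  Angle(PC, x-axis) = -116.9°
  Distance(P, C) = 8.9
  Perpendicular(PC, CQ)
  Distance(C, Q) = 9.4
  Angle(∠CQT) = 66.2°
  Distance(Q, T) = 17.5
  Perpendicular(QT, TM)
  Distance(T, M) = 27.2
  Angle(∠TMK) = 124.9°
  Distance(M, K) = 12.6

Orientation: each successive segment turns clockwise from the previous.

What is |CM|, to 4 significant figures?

23.10

P is at the origin; PC runs at -116.9° with length 8.9, so C = (-4.027, -7.937). PC is perpendicular to CQ, so CQ runs at 153.1°; with |CQ| = 9.4, Q = (-12.41, -3.684). ∠CQT = 66.2° gives QT at 39.30° from the x-axis; with |QT| = 17.5, T = (1.133, 7.400). The perpendicularity gives TM at right angles to QT, so TM runs at -50.70°; with |TM| = 27.2, M = (18.36, -13.65). Then |CM| = |M − C| = 23.10.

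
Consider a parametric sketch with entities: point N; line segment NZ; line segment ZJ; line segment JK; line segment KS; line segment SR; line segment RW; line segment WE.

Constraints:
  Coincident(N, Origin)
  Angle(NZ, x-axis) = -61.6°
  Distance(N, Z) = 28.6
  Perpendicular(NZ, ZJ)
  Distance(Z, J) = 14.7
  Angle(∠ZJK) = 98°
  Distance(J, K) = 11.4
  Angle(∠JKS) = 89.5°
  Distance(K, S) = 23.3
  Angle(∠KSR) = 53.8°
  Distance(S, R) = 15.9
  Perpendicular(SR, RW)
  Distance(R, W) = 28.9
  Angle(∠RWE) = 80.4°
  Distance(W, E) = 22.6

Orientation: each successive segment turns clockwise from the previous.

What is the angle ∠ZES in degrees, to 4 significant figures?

26.23°

N is at the origin; NZ runs at -61.6° with length 28.6, so Z = (13.60, -25.16). NZ ⟂ ZJ, so ZJ runs at -151.6°; with |ZJ| = 14.7, J = (0.6720, -32.15). ∠ZJK = 98.0° gives JK at 126.4° from the x-axis; with |JK| = 11.4, K = (-6.093, -22.97). ∠JKS = 89.5° gives KS at 35.90° from the x-axis; with |KS| = 23.3, S = (12.78, -9.311). ∠KSR = 53.8° gives SR at -90.30° from the x-axis; with |SR| = 15.9, R = (12.70, -25.21). SR is perpendicular to RW, so RW runs at 179.7°; with |RW| = 28.9, W = (-16.20, -25.06). ∠RWE = 80.4° gives WE at 80.10° from the x-axis; with |WE| = 22.6, E = (-12.32, -2.796). Then cos ∠ZES = EZ·ES / (|EZ||ES|), giving 26.23°.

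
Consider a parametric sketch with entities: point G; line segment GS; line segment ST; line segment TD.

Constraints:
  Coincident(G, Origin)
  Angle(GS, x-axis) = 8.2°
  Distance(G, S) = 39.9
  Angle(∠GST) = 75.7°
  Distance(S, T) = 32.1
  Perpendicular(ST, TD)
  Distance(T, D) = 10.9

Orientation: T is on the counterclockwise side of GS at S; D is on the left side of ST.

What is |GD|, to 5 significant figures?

35.576

G is at the origin; GS runs at 8.2° with length 39.9, so S = 39.9·(cos 8.2°, sin 8.2°) = (39.492, 5.6909). ∠GST = 75.7°, so ST runs at 8.2° + (180° − 75.7°) = 112.50° from the x-axis; with |ST| = 32.1, T = S + 32.1·(cos 112.50°, sin 112.50°) = (27.208, 35.347). ST is perpendicular to TD; with |TD| = 10.9 on the left of ST, D = T + 10.9·(-0.92388, -0.38268) = (17.138, 31.176). Then |GD| = |D − G| = 35.576.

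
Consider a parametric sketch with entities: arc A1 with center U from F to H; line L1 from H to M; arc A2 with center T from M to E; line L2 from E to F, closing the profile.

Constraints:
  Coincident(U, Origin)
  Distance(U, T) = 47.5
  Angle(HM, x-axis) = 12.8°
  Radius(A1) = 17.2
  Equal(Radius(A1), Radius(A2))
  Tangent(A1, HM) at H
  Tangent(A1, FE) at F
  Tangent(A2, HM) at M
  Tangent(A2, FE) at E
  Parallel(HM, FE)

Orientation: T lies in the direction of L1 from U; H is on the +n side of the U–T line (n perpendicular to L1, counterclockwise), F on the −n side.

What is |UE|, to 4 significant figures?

50.52

The slot axis is L1's direction at 12.8°, so u = (cos 12.8°, sin 12.8°) = (0.9751, 0.2215) and n = (−sin 12.8°, cos 12.8°) = (-0.2215, 0.9751). U is at the origin and T lies 47.5 along u from U, so T = 47.5·u = (46.32, 10.52). Tangency of A1 to both parallel lines with radius 17.2 puts H and F at U ± 17.2·n: H = (-3.811, 16.77), F = (3.811, -16.77). Equal radii place M and E the same way about T: M = T + 17.2·n = (42.51, 27.30), E = T − 17.2·n = (50.13, -6.249). Then |UE| = |E − U| = 50.52.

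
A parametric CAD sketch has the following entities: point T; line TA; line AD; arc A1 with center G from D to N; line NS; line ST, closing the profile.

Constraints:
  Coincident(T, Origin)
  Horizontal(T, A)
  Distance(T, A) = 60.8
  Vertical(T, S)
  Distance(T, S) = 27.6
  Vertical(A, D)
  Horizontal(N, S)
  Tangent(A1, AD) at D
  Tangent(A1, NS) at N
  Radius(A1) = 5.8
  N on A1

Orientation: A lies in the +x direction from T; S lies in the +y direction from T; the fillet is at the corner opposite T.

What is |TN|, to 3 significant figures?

61.5

The virtual corner opposite T is at (60.8, 27.6). Since A1 is tangent to AD there, GD ⟂ AD and tangency of A1 to NS means the radius GN is perpendicular to NS, with radius 5.8, so the center G sits 5.8 in from both sides at G = (55.0, 21.8). That places the tangent points at D = (60.8, 21.8) on AD and N = (55.0, 27.6) on NS. Then |TN| = |N − T| = 61.5.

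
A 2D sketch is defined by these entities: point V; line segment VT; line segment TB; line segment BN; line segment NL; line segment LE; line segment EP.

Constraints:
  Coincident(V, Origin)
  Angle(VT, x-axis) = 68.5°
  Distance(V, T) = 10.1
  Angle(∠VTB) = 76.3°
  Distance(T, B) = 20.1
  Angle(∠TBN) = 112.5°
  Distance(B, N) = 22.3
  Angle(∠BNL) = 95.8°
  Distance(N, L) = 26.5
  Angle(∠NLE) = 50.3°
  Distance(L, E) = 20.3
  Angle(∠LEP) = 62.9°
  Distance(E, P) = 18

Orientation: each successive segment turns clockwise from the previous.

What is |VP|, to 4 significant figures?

25.62

V is at the origin; VT runs at 68.5° with length 10.1, so T = (3.702, 9.397). ∠VTB = 76.3° gives TB at -35.20° from the x-axis; with |TB| = 20.1, B = (20.13, -2.189). ∠TBN = 112.5° gives BN at -102.7° from the x-axis; with |BN| = 22.3, N = (15.22, -23.94). ∠BNL = 95.8° gives NL at 173.1° from the x-axis; with |NL| = 26.5, L = (-11.08, -20.76). ∠NLE = 50.3° gives LE at 43.40° from the x-axis; with |LE| = 20.3, E = (3.665, -6.812). ∠LEP = 62.9° gives EP at -73.70° from the x-axis; with |EP| = 18.0, P = (8.717, -24.09). Then |VP| = |P − V| = 25.62.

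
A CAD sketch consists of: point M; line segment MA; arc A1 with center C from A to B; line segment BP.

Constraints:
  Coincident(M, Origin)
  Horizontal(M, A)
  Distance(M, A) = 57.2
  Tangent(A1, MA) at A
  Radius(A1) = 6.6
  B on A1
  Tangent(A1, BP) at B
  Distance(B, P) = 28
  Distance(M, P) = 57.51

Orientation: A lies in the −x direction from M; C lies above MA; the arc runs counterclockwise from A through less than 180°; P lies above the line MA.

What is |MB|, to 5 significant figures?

50.982

M is at the origin; MA is horizontal with |MA| = 57.2 and A on the −x side, so A = (-57.200, 0.0000). Tangency of A1 to MA means the radius CA is perpendicular to MA, so C = A + (0, 6.6) = (-57.200, 6.6000). Since CB ⟂ BP (tangency), |CP| = √(6.6² + 28.0²) = 28.767 regardless of where B sits on A1. So P lies on both circle(M, 57.51) and circle(C, 28.767); the above-MA intersection is P = (-46.801, 33.422). B is the foot of the tangent from P: B = (-50.663, 5.6897).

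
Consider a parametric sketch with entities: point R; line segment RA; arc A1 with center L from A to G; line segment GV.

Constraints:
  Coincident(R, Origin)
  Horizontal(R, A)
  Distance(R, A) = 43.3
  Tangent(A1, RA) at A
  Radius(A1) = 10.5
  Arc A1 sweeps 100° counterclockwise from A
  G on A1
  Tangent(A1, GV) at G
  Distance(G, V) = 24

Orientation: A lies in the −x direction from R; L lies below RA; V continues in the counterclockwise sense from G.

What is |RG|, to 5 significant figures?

55.038

R is at the origin; R and A share the same y with |RA| = 43.3 and A on the −x side, so A = (-43.300, 0.0000). A1 meets RA tangentially, so LA is at right angles to RA, so L = A + (0, -10.5) = (-43.300, -10.500). On A1, A sits at bearing 90° from L; a 100° counterclockwise sweep puts G at bearing 190°, so G = L + 10.5·(cos 190°, sin 190°) = (-53.640, -12.323). Then |RG| = |G − R| = 55.038.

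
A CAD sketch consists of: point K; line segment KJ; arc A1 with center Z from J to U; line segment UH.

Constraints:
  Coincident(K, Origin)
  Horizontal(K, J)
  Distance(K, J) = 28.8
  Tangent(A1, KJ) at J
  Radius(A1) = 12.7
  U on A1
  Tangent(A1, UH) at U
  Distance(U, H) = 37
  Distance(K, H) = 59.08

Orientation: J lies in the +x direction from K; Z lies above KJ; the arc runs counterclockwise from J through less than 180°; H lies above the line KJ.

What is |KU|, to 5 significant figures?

44.151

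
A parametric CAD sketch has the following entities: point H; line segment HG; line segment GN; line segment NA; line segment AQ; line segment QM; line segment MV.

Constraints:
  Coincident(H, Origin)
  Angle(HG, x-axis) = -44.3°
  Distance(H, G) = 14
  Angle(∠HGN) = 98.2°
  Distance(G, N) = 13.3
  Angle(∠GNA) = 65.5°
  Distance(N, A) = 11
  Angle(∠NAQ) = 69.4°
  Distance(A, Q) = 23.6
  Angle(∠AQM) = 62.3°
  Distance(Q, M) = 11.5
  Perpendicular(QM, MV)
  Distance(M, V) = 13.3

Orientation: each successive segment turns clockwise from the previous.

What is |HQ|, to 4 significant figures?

21.40

H is at the origin; HG runs at -44.3° with length 14.0, so G = (10.02, -9.778). ∠HGN = 98.2° gives GN at -126.1° from the x-axis; with |GN| = 13.3, N = (2.183, -20.52). ∠GNA = 65.5° gives NA at 119.4° from the x-axis; with |NA| = 11.0, A = (-3.217, -10.94). ∠NAQ = 69.4° gives AQ at 8.800° from the x-axis; with |AQ| = 23.6, Q = (20.11, -7.330). Then |HQ| = |Q − H| = 21.40.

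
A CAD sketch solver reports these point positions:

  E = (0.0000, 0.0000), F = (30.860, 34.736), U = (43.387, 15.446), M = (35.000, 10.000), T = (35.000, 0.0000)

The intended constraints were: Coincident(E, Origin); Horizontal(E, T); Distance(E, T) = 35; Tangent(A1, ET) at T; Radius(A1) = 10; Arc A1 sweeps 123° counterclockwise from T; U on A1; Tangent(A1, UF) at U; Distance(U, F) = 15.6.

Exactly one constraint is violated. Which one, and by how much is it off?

Distance(U, F) = 15.6 — off by 7.40.

E = (0.00, 0.00) ✓; E.y = 0.00, T.y = 0.00 ✓; |ET| = 35.00 ✓; ∠(MT, TE) = 90.00° ✓; |MT| = 10.00 ✓; bearing(M→U) − bearing(M→T) = 123.0° ✓; |MU| = 10.00 ✓; ∠(MU, UF) = 90.00° ✓; |UF| = 23.00 ✗.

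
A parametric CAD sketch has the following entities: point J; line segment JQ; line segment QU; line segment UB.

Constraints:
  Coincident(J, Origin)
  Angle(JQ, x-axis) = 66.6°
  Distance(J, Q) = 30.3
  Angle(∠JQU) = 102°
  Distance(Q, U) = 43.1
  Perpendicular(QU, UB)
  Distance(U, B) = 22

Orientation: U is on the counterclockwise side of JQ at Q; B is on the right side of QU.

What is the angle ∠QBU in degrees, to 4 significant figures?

62.96°

J is at the origin; JQ runs at 66.6° with length 30.3, so Q = 30.3·(cos 66.6°, sin 66.6°) = (12.03, 27.81). ∠JQU = 102.0°, so QU runs at 66.6° + (180° − 102.0°) = 144.6° from the x-axis; with |QU| = 43.1, U = Q + 43.1·(cos 144.6°, sin 144.6°) = (-23.10, 52.77). QU is perpendicular to UB; with |UB| = 22.0 on the right of QU, B = U + 22.0·(0.5793, 0.8151) = (-10.35, 70.71). Then cos ∠QBU = BQ·BU / (|BQ||BU|), giving 62.96°.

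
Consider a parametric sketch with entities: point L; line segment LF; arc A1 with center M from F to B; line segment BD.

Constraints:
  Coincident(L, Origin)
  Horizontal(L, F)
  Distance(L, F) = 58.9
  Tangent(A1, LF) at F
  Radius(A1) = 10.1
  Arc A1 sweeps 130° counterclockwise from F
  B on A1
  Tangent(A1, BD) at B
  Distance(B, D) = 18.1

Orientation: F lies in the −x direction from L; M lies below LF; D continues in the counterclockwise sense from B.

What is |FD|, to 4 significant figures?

30.71

L is at the origin; L and F share the same y with |LF| = 58.9 and F on the −x side, so F = (-58.90, 0.000). A1 meets LF tangentially, so MF is at right angles to LF, so M = F + (0, -10.1) = (-58.90, -10.10). On A1, F sits at bearing 90° from M; a 130° counterclockwise sweep puts B at bearing 220°, so B = M + 10.1·(cos 220°, sin 220°) = (-66.64, -16.59). Tangency of A1 to BD means the radius MB is perpendicular to BD, so BD runs along (−sin 220°, cos 220°); with |BD| = 18.1, D = (-55.00, -30.46). Then |FD| = |D − F| = 30.71.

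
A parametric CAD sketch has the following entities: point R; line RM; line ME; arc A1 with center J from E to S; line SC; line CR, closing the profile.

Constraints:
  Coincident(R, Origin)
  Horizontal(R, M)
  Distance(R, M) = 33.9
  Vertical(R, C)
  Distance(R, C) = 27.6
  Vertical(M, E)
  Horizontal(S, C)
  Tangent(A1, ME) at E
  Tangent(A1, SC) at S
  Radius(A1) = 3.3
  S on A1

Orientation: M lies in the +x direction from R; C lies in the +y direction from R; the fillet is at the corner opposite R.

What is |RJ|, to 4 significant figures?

39.07

R is at the origin; R and M share the same y with |RM| = 33.9 and M on the +x side, so M = (33.90, 0.000). RC is vertical with |RC| = 27.6 and C on the +y side, so C = (0.000, 27.60). The virtual corner opposite R is at (33.90, 27.60). Tangency of A1 to ME means the radius JE is perpendicular to ME and tangency of A1 to SC means the radius JS is perpendicular to SC, with radius 3.3, so the center J sits 3.3 in from both sides at J = (30.60, 24.30). Then |RJ| = |J − R| = 39.07.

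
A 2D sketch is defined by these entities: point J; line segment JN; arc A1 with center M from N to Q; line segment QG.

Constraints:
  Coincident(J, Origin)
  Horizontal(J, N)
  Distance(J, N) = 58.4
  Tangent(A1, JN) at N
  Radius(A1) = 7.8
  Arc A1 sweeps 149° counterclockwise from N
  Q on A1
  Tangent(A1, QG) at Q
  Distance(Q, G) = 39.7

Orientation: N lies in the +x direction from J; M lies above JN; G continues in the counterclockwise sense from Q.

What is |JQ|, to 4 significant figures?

64.08

J is at the origin; J and N share the same y with |JN| = 58.4 and N on the +x side, so N = (58.40, 0.000). Since A1 is tangent to JN there, MN ⟂ JN, so M = N + (0, 7.8) = (58.40, 7.800). On A1, N sits at bearing -90° from M; a 149° counterclockwise sweep puts Q at bearing 59°, so Q = M + 7.8·(cos 59°, sin 59°) = (62.42, 14.49). Then |JQ| = |Q − J| = 64.08.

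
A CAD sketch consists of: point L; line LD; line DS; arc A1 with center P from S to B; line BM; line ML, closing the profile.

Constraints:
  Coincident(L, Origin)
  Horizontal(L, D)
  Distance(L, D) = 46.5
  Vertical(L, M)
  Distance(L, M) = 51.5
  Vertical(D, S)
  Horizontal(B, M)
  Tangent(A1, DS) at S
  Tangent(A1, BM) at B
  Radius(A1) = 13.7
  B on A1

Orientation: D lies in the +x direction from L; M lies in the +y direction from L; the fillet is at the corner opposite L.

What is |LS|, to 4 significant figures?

59.93

L is at the origin; LD is horizontal with |LD| = 46.5 and D on the +x side, so D = (46.50, 0.000). LM is vertical with |LM| = 51.5 and M on the +y side, so M = (0.000, 51.50). The virtual corner opposite L is at (46.50, 51.50). The tangent condition forces PS to be normal to DS and A1 meets BM tangentially, so PB is at right angles to BM, with radius 13.7, so the center P sits 13.7 in from both sides at P = (32.80, 37.80). That places the tangent points at S = (46.50, 37.80) on DS and B = (32.80, 51.50) on BM. Then |LS| = |S − L| = 59.93.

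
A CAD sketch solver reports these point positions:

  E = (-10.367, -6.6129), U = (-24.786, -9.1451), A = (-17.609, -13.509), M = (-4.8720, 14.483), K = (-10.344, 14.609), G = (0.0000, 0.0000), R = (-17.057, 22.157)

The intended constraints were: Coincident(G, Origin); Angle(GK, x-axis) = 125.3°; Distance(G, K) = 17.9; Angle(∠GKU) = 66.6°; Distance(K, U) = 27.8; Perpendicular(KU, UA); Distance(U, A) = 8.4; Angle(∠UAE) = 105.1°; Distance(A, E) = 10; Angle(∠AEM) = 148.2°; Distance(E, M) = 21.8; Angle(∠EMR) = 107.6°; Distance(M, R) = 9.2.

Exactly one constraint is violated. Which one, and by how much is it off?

Distance(M, R) = 9.2 — off by 5.20.

G = (0.00, 0.00) ✓; GK at 125.3° ✓; |GK| = 17.90 ✓; ∠GKU = 66.60° ✓; |KU| = 27.80 ✓; ∠(KU, UA) = 90.00° ✓; |UA| = 8.400 ✓; ∠UAE = 105.1° ✓; |AE| = 10.00 ✓; ∠AEM = 148.2° ✓; |EM| = 21.80 ✓; ∠EMR = 107.6° ✓; |MR| = 14.40 ✗.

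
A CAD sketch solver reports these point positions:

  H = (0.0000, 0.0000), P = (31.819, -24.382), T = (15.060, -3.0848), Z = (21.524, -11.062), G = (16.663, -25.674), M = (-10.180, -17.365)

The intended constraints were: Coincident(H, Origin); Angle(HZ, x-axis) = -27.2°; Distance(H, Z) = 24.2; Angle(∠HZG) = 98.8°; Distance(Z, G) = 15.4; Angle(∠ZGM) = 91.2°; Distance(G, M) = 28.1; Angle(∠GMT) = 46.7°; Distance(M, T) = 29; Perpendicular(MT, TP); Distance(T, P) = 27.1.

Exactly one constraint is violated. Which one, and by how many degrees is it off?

Perpendicular(MT, TP) — off by 8.70°.

H = (0.00, 0.00) ✓; HZ at -27.20° ✓; |HZ| = 24.20 ✓; ∠HZG = 98.80° ✓; |ZG| = 15.40 ✓; ∠ZGM = 91.20° ✓; |GM| = 28.10 ✓; ∠GMT = 46.70° ✓; |MT| = 29.00 ✓; ∠(MT, TP) = 81.30° ✗; |TP| = 27.10 ✓.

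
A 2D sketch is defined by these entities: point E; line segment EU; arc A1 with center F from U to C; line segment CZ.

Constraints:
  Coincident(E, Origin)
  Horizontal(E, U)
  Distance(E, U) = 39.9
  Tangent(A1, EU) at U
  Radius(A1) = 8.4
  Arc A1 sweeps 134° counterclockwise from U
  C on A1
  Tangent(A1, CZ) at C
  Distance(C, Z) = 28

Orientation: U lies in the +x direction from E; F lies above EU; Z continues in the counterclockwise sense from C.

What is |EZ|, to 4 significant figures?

43.40

On A1, U sits at bearing -90° from F; a 134° counterclockwise sweep puts C at bearing 44°, so C = F + 8.4·(cos 44°, sin 44°) = (45.94, 14.24). A1 meets CZ tangentially, so FC is at right angles to CZ, so CZ runs along (−sin 44°, cos 44°); with |CZ| = 28.0, Z = (26.49, 34.38). Then |EZ| = |Z − E| = 43.40.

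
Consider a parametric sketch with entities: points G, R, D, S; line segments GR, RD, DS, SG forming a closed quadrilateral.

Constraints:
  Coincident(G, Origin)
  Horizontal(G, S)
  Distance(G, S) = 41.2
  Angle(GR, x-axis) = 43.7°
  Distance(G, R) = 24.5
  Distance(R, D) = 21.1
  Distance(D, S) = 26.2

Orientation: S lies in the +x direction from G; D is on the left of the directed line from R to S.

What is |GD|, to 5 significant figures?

44.996

Checks: |GS| = 41.20 ✓; |GR| = 24.50 ✓; |RD| = 21.10 ✓; |DS| = 26.20 ✓.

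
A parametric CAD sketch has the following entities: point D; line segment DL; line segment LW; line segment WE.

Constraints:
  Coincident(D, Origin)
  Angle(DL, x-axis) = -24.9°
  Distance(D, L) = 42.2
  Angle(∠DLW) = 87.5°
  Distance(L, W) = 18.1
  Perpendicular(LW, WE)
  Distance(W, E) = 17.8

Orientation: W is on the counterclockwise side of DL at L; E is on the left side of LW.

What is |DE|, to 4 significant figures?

29.29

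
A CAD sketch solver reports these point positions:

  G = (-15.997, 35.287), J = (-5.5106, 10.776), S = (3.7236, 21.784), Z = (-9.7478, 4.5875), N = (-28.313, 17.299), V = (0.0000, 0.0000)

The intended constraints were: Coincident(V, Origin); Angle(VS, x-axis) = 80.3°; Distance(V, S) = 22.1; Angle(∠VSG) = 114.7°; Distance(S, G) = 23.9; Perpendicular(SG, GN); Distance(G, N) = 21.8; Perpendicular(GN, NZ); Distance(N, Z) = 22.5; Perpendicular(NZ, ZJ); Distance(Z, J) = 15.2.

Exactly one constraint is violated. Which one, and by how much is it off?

Distance(Z, J) = 15.2 — off by 7.70.

V = (0.00, 0.00) ✓; VS at 80.30° ✓; |VS| = 22.10 ✓; ∠VSG = 114.7° ✓; |SG| = 23.90 ✓; ∠(SG, GN) = 90.00° ✓; |GN| = 21.80 ✓; ∠(GN, NZ) = 90.00° ✓; |NZ| = 22.50 ✓; ∠(NZ, ZJ) = 90.00° ✓; |ZJ| = 7.500 ✗.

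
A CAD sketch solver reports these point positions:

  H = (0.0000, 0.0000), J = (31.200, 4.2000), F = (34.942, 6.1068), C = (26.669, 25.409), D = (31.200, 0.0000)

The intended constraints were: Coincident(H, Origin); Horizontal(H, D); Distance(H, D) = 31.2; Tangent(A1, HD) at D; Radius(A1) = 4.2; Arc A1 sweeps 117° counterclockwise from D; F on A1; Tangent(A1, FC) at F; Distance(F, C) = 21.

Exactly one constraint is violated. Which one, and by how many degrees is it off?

Tangent(A1, FC) at F — off by 3.80°.

H = (0.00, 0.00) ✓; H.y = 0.00, D.y = 0.00 ✓; |HD| = 31.20 ✓; ∠(JD, DH) = 90.00° ✓; |JD| = 4.200 ✓; bearing(J→F) − bearing(J→D) = 117.0° ✓; |JF| = 4.200 ✓; ∠(JF, FC) = 93.80° ✗; |FC| = 21.00 ✓.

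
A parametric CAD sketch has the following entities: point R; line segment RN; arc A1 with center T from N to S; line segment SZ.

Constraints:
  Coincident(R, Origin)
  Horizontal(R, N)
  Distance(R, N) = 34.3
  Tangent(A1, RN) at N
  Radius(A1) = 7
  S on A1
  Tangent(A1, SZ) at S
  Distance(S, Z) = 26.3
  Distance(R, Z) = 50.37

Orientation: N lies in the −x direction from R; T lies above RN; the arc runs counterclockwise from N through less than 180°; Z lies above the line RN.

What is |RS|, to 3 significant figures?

29.3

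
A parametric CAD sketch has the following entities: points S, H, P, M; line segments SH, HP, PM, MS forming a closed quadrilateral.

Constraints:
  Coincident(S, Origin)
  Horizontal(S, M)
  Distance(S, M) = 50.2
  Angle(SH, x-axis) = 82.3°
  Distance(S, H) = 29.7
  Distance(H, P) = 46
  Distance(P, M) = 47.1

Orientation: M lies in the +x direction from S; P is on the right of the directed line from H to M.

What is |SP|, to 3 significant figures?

17.6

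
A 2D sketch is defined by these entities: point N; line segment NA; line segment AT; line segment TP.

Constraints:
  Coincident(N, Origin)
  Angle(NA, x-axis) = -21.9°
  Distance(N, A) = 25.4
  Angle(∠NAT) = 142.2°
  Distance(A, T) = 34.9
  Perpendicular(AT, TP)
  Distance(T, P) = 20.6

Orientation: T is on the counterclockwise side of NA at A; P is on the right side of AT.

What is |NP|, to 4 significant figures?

65.80

N is at the origin; NA runs at -21.9° with length 25.4, so A = 25.4·(cos -21.9°, sin -21.9°) = (23.57, -9.474). ∠NAT = 142.2°, so AT runs at -21.9° + (180° − 142.2°) = 15.90° from the x-axis; with |AT| = 34.9, T = A + 34.9·(cos 15.90°, sin 15.90°) = (57.13, 0.08729). The perpendicularity gives TP at right angles to AT; with |TP| = 20.6 on the right of AT, P = T + 20.6·(0.2740, -0.9617) = (62.78, -19.72). Then |NP| = |P − N| = 65.80.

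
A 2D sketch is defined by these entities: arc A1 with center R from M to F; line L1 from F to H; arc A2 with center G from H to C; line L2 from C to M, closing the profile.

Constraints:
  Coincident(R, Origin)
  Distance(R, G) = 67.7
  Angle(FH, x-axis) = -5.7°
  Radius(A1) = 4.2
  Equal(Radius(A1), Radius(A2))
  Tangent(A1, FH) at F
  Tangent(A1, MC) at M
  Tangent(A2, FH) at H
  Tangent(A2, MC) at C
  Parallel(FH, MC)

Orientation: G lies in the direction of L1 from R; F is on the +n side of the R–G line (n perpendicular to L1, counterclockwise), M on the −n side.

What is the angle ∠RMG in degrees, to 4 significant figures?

86.45°

The slot axis is L1's direction at -5.7°, so u = (cos -5.7°, sin -5.7°) = (0.9951, -0.09932) and n = (−sin -5.7°, cos -5.7°) = (0.09932, 0.9951). R is at the origin and G lies 67.7 along u from R, so G = 67.7·u = (67.37, -6.724). Tangency of A1 to both parallel lines with radius 4.2 puts F and M at R ± 4.2·n: F = (0.4171, 4.179), M = (-0.4171, -4.179). Then cos ∠RMG = MR·MG / (|MR||MG|), giving 86.45°.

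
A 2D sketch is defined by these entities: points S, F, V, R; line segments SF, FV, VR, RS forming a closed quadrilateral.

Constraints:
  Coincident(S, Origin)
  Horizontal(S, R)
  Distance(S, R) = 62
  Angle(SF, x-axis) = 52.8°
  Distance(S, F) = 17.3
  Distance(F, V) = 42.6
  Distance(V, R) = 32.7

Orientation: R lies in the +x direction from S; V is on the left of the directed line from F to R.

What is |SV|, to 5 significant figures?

58.231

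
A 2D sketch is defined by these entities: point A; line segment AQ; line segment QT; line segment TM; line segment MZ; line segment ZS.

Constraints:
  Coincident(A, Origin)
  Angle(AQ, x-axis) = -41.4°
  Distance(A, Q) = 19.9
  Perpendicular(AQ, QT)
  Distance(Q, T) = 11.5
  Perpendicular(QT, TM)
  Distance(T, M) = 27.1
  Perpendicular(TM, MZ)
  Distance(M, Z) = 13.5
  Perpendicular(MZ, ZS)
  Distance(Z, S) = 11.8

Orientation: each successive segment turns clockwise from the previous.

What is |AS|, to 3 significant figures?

5.02

TM ⟂ MZ, so MZ runs at 48.6°; with |MZ| = 13.5, Z = (-4.08, 6.26). MZ ⟂ ZS, so ZS runs at -41.4°; with |ZS| = 11.8, S = (4.77, -1.54). Then |AS| = |S − A| = 5.02.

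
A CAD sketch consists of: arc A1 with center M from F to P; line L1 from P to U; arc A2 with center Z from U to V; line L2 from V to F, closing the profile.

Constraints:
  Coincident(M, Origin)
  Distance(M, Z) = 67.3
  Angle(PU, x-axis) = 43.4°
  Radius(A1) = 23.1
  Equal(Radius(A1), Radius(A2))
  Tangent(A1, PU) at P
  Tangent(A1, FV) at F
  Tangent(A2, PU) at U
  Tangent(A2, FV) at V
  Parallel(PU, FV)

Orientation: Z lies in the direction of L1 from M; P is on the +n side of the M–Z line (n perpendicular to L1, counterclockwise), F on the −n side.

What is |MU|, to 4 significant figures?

71.15

Tangency of A1 to both parallel lines with radius 23.1 puts P and F at M ± 23.1·n: P = (-15.87, 16.78), F = (15.87, -16.78). Equal radii place U and V the same way about Z: U = Z + 23.1·n = (33.03, 63.02), V = Z − 23.1·n = (64.77, 29.46). Then |MU| = |U − M| = 71.15.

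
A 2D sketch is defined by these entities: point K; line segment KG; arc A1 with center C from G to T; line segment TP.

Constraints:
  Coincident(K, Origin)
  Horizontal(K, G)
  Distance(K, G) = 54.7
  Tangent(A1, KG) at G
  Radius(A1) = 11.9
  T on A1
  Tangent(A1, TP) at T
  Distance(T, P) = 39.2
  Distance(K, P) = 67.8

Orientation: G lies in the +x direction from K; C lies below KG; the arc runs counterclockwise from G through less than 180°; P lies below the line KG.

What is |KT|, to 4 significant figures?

44.54

Checks: ∠(CG, GK) = 90.00° ✓; |CT| = 11.90 ✓; ∠(CT, TP) = 90.00° ✓; |TP| = 39.20 ✓; |KP| = 67.80 ✓.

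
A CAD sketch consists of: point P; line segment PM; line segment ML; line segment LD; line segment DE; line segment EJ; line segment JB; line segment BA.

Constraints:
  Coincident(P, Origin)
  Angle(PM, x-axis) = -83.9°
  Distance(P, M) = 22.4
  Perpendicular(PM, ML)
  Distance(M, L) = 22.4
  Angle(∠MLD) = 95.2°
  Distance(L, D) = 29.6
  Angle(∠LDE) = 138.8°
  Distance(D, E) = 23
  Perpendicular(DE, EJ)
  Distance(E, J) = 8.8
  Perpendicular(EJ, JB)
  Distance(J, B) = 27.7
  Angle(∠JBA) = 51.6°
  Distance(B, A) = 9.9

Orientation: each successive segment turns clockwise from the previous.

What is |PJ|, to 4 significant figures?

20.99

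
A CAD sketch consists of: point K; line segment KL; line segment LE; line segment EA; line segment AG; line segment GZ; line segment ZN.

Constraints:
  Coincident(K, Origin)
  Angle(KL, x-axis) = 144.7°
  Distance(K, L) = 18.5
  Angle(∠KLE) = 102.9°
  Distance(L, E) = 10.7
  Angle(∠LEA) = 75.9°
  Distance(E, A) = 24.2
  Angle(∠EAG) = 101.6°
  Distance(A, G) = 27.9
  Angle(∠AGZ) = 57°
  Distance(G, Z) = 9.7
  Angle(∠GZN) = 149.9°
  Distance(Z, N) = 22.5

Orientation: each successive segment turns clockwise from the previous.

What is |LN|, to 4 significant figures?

5.912

K is at the origin; KL runs at 144.7° with length 18.5, so L = (-15.10, 10.69). ∠KLE = 102.9° gives LE at 67.60° from the x-axis; with |LE| = 10.7, E = (-11.02, 20.58). ∠LEA = 75.9° gives EA at -36.50° from the x-axis; with |EA| = 24.2, A = (8.432, 6.188). ∠EAG = 101.6° gives AG at -114.9° from the x-axis; with |AG| = 27.9, G = (-3.315, -19.12). ∠AGZ = 57.0° gives GZ at 122.1° from the x-axis; with |GZ| = 9.7, Z = (-8.469, -10.90). ∠GZN = 149.9° gives ZN at 92.00° from the x-axis; with |ZN| = 22.5, N = (-9.254, 11.59). Then |LN| = |N − L| = 5.912.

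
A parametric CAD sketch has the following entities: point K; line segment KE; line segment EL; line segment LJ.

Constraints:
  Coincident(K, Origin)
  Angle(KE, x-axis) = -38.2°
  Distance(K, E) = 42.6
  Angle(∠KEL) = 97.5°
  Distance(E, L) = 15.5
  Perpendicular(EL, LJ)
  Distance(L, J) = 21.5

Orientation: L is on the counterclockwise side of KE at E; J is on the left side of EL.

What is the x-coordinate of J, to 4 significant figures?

29.55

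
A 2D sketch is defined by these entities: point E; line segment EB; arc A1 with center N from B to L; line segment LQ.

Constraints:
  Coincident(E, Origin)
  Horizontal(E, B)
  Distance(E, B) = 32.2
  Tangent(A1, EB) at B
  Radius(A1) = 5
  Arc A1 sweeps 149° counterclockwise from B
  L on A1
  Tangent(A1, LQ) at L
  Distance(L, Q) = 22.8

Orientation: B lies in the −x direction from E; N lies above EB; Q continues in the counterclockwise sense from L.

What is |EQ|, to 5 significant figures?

53.476

E is at the origin; EB is horizontal with |EB| = 32.2 and B on the −x side, so B = (-32.200, 0.0000). The tangent condition forces NB to be normal to EB, so N = B + (0, 5) = (-32.200, 5.0000). On A1, B sits at bearing -90° from N; a 149° counterclockwise sweep puts L at bearing 59°, so L = N + 5.0·(cos 59°, sin 59°) = (-29.625, 9.2858). The tangent condition forces NL to be normal to LQ, so LQ runs along (−sin 59°, cos 59°); with |LQ| = 22.8, Q = (-49.168, 21.029). Then |EQ| = |Q − E| = 53.476.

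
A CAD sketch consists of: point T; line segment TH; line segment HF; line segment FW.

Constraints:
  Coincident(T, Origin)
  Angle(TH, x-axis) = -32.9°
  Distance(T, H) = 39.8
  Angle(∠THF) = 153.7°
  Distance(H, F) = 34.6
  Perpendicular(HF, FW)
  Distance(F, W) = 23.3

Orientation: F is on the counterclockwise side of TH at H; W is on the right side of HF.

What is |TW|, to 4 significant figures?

81.33

T is at the origin; TH runs at -32.9° with length 39.8, so H = 39.8·(cos -32.9°, sin -32.9°) = (33.42, -21.62). ∠THF = 153.7°, so HF runs at -32.9° + (180° − 153.7°) = -6.600° from the x-axis; with |HF| = 34.6, F = H + 34.6·(cos -6.600°, sin -6.600°) = (67.79, -25.60). HF ⟂ FW; with |FW| = 23.3 on the right of HF, W = F + 23.3·(-0.1149, -0.9934) = (65.11, -48.74). Then |TW| = |W − T| = 81.33.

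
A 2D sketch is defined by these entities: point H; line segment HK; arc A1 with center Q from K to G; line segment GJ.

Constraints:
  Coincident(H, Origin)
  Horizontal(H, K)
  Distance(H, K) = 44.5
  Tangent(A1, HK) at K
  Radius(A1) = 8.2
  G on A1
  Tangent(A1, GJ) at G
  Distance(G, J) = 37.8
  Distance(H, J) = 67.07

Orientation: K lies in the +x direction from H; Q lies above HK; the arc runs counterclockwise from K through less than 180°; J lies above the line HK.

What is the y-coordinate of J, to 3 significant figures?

46.7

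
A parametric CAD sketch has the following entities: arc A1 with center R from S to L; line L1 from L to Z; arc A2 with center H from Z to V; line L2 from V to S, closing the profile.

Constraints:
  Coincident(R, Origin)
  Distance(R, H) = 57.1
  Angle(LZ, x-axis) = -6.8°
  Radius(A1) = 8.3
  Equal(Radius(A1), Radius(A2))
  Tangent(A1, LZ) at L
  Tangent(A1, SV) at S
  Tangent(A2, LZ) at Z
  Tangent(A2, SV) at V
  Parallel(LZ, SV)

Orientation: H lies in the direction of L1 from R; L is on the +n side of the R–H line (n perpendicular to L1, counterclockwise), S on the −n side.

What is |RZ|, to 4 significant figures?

57.70

The slot axis is L1's direction at -6.8°, so u = (cos -6.8°, sin -6.8°) = (0.9930, -0.1184) and n = (−sin -6.8°, cos -6.8°) = (0.1184, 0.9930). R is at the origin and H lies 57.1 along u from R, so H = 57.1·u = (56.70, -6.761). Tangency of A1 to both parallel lines with radius 8.3 puts L and S at R ± 8.3·n: L = (0.9828, 8.242), S = (-0.9828, -8.242). Equal radii place Z and V the same way about H: Z = H + 8.3·n = (57.68, 1.481), V = H − 8.3·n = (55.72, -15.00). Then |RZ| = |Z − R| = 57.70.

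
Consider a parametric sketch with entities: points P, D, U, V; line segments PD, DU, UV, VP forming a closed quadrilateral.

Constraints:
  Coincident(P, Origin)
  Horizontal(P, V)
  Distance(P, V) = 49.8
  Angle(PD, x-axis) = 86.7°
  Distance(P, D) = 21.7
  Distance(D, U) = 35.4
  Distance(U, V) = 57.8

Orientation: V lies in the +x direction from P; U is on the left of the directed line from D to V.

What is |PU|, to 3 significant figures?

55.0

P is at the origin; PV is horizontal with |PV| = 49.8 and V in +x, so V = (49.8, 0). PD runs at 86.7° with |PD| = 21.7, so D = (1.25, 21.7). U is determined by |DU| = 35.4 and |UV| = 57.8 together: it lies at the intersection of circle(D, 35.4) and circle(V, 57.8). With |DV| = 53.2, the foot of the radical line on DV is 6.95 from D and the perpendicular offset is √(35.4² − 6.95²) = 34.7. Taking the left-of-DV solution: U = (21.7, 50.5).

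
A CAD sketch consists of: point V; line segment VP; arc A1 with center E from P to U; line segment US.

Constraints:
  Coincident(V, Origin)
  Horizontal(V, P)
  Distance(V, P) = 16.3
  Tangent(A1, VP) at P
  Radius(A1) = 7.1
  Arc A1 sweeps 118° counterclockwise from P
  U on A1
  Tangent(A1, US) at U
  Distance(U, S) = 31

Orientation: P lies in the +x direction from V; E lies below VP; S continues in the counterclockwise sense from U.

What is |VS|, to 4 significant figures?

45.10

V is at the origin; V and P share the same y with |VP| = 16.3 and P on the +x side, so P = (16.30, 0.000). Since A1 is tangent to VP there, EP ⟂ VP, so E = P + (0, -7.1) = (16.30, -7.100). On A1, P sits at bearing 90° from E; a 118° counterclockwise sweep puts U at bearing 208°, so U = E + 7.1·(cos 208°, sin 208°) = (10.03, -10.43). The tangent condition forces EU to be normal to US, so US runs along (−sin 208°, cos 208°); with |US| = 31.0, S = (24.58, -37.80). Then |VS| = |S − V| = 45.10.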